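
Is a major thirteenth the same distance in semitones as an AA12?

Yes

A major thirteenth = 21 semitones = a doubly augmented twelfth; enharmonically equal.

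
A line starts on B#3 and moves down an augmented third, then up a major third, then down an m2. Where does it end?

B#3 down an augmented third → G3 (5 semitones).
A major third up from G3 is B3.
A minor second down from B3 is A#3.

A#3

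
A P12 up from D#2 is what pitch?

Counting five letter names plus an octave up from D lands on A.
A perfect twelfth is 19 semitones; 19 semitones up from D#2 gives A#3.

A#3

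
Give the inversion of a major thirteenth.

minor 3rd

First reduce the compound major thirteenth to its simple form, a major sixth.
Interval numbers invert to sum to nine: 6 + 3 = 9, so a sixth inverts to a third.
And major becomes minor under inversion, so we get a minor third.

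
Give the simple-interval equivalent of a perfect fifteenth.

Subtracting seven from the interval number removes an octave: 15 − 7 = 8.
So a perfect fifteenth is an octave plus a perfect octave. The quality is unchanged.

P8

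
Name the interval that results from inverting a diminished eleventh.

First reduce the compound diminished eleventh to its simple form, a diminished fourth.
Inverted interval numbers add to nine, so a fourth pairs with a fifth (4 + 5 = 9).
And diminished becomes augmented under inversion, so we get an augmented fifth.

A5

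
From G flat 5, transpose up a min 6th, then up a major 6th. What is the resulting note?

Up a minor sixth from Gb5: Ebb6 (8 semitones up).
Ebb6 up a major sixth → Cb7 (9 semitones).

C flat 7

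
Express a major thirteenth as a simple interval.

Each octave removed subtracts seven from the number: 13 − 7 = 6.
So a major thirteenth is an octave plus a major sixth. The quality is unchanged.

major 6th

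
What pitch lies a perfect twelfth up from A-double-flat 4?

Counting five letter names plus an octave up from A lands on E.
Moving 19 semitones up from Abb4 (the size of a perfect twelfth) reaches Ebb6.

E-double-flat 6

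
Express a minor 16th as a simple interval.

minor second

Subtracting seven from the interval number removes an octave: 16 − 14 = 2.
That makes a minor sixteenth a compound minor second — 2 octaves plus a minor second.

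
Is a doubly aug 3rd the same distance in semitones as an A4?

A doubly augmented third spans 6 semitones, and an augmented fourth also spans 6 semitones — they're enharmonic.

Yes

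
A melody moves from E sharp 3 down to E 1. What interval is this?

Descending from E#3 to E1 is the same interval as ascending E1 to E#3.
E to E is the same letter name, plus 2 octaves — that makes it a fifteenth of some quality.
A perfect fifteenth would be 24 semitones; E1 to E#3 is 25, one semitone wider, so the interval is augmented.
(Equivalently, a compound augmented octave: an augmented octave plus an octave.)

augmented fifteenth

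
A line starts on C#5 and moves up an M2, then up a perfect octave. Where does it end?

A major second up from C#5 is D#5.
D#5 up a perfect octave → D#6 (12 semitones).

D#6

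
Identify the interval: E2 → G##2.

E to G spans three letter names (E-F-G) — that makes it a third of some quality.
The major third is 4 semitones; here we have 5, one semitone wider: augmented.

A3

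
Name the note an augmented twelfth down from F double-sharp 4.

The twelfth's letter: F down five letter names plus an octave → B.
An augmented twelfth is 20 semitones; 20 semitones down from F##4 gives B2.

B 2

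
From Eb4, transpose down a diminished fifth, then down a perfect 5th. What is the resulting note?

A diminished fifth down from Eb4 is A3.
A3 down a perfect fifth → D3 (7 semitones).

D3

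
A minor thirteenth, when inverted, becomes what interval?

major third

First reduce the compound minor thirteenth to its simple form, a minor sixth.
Interval numbers invert to sum to nine: 6 + 3 = 9, so a sixth inverts to a third.
Quality inverts too: minor becomes major. That makes the inversion a major third.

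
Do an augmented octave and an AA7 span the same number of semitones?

Yes

An augmented octave spans 13 semitones, and a doubly augmented seventh also spans 13 semitones — they're enharmonic.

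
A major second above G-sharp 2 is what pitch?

Counting two letter names up from G lands on A.
A major second is 2 semitones; 2 semitones up from G#2 gives A#2.

A-sharp 2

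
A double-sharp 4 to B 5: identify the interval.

diminished ninth

A to B spans two letter names (A-B), plus an octave — that makes it a ninth of some quality.
A##4 to B5 spans 12 semitones — two semitones narrower than the major ninth (14) — giving a diminished ninth.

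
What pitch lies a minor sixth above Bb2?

Gb3

Six letter names up from B: G.
A minor sixth is 8 semitones; 8 semitones up from Bb2 gives Gb3.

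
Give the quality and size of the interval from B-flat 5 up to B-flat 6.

B to B is the same letter name, plus an octave, so the interval is some kind of octave.
Counting semitones, Bb5→Bb6 is 12, which is the perfect octave.

perfect octave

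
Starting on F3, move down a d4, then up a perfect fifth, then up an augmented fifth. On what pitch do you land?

D##4

F3 down a diminished fourth → C#3 (4 semitones).
C#3 up a perfect fifth → G#3 (7 semitones).
Up an augmented fifth from G#3: D##4 (8 semitones up).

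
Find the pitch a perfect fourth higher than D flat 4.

G flat 4

Four letter names up from D: G.
A perfect fourth spans 5 semitones, so from Db4 the target pitch is Gb4.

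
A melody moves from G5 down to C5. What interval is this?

perfect fifth

Descending from G5 to C5 is the same interval as ascending C5 to G5.
C to G spans five letter names (C-D-E-F-G) — that makes it a fifth of some quality.
Counting semitones, C5→G5 is 7, which is the perfect fifth.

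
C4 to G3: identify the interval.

Descending from C4 to G3 is the same interval as ascending G3 to C4.
G to C spans four letter names (G-A-B-C) — that makes it a fourth of some quality.
Counting semitones, G3→C4 is 5, which is the perfect fourth.

perfect fourth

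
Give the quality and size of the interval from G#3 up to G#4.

perfect octave

G to G is the same letter name, plus an octave: an octave.
G#3 to G#4 is 12 semitones, matching the perfect octave exactly, so the quality is perfect.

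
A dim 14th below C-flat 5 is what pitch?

D 3

The fourteenth's letter: C down seven letter names plus an octave → D.
A diminished fourteenth is 21 semitones; 21 semitones down from Cb5 gives D3.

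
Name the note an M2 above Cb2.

Db2

The second takes the letter from C up to D.
A major second spans 2 semitones, so from Cb2 the target pitch is Db2.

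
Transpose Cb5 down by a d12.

Counting five letter names plus an octave down from C lands on F.
A diminished twelfth spans 18 semitones, so from Cb5 the target pitch is F3.

F3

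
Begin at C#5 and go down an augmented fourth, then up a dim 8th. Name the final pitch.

Gb5

Down an augmented fourth from C#5: G4 (6 semitones down).
G4 up a diminished octave → Gb5 (11 semitones).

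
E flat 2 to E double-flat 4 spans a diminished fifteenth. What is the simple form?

Subtracting seven from the interval number removes an octave: 15 − 7 = 8.
That makes a diminished fifteenth a compound diminished octave — an octave plus a diminished octave.

diminished octave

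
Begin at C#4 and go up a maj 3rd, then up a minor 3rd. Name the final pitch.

G#4

C#4 up a major third → E#4 (4 semitones).
Up a minor third from E#4: G#4 (3 semitones up).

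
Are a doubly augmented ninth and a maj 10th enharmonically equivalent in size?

A doubly augmented ninth = 16 semitones = a major tenth; enharmonically equal.

Yes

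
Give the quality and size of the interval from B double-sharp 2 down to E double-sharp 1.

P12

Descending from B##2 to E##1 is the same interval as ascending E##1 to B##2.
E to B spans five letter names (E-F-G-A-B), plus an octave, so the interval is some kind of twelfth.
The perfect twelfth spans 19 semitones, and E##1 to B##2 is exactly 19 semitones — so this is a perfect twelfth.
(Equivalently, a compound perfect fifth: a perfect fifth plus an octave.)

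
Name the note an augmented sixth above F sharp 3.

Six letter names up from F: D.
Moving 10 semitones up from F#3 (the size of an augmented sixth) reaches D##4.

D double-sharp 4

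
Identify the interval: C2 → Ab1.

Descending from C2 to Ab1 is the same interval as ascending Ab1 to C2.
A to C spans three letter names (A-B-C) — that makes it a third of some quality.
Ab1 to C2 is 4 semitones, matching the major third exactly, so the quality is major.

M3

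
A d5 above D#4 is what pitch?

A4

Counting five letter names up from D lands on A.
Moving 6 semitones up from D#4 (the size of a diminished fifth) reaches A4.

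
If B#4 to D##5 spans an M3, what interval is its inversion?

The rule of nine gives the new number: 9 − 3 = 6, so a third becomes a sixth.
The quality also flips — major becomes minor — giving a minor sixth.

minor sixth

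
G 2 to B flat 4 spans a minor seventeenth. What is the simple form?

minor 3rd

Subtracting seven from the interval number removes an octave: 17 − 14 = 3.
Quality carries through unchanged, so the simple form is a minor third.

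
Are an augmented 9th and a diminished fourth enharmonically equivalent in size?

15 semitones (augmented ninth) vs 4 semitones (diminished fourth): not equal.

No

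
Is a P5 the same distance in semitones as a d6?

Yes

A perfect fifth = 7 semitones = a diminished sixth; enharmonically equal.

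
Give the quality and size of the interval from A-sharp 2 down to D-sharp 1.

perfect 12th

Descending from A#2 to D#1 is the same interval as ascending D#1 to A#2.
D to A spans five letter names (D-E-F-G-A), plus an octave, so the interval is some kind of twelfth.
D#1 to A#2 is 19 semitones, matching the perfect twelfth exactly, so the quality is perfect.
(Equivalently, a compound perfect fifth: a perfect fifth plus an octave.)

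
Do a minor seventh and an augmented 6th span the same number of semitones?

Yes

A minor seventh = 10 semitones = an augmented sixth; enharmonically equal.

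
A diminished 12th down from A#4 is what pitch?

D##3

Five letters down from A (plus an octave) reaches D.
Moving 18 semitones down from A#4 (the size of a diminished twelfth) reaches D##3.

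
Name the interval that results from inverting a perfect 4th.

perfect 5th

Inverted interval numbers add to nine, so a fourth pairs with a fifth (4 + 5 = 9).
And perfect stays perfect under inversion, so we get a perfect fifth.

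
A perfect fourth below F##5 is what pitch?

Counting four letter names down from F lands on C.
A perfect fourth spans 5 semitones, so from F##5 the target pitch is C##5.

C##5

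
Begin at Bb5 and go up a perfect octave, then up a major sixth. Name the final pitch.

Up a perfect octave from Bb5: Bb6 (12 semitones up).
Up a major sixth from Bb6: G7 (9 semitones up).

G7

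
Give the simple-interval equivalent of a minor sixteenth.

minor second

Each octave removed subtracts seven from the number: 16 − 14 = 2.
So a minor sixteenth is 2 octaves plus a minor second. The quality is unchanged.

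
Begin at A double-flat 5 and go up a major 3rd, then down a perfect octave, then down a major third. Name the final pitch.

Up a major third from Abb5: Cb6 (4 semitones up).
Cb6 down a perfect octave → Cb5 (12 semitones).
Down a major third from Cb5: Abb4 (4 semitones down).

A double-flat 4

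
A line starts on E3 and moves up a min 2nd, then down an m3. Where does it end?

E3 up a minor second → F3 (1 semitone).
Down a minor third from F3: D3 (3 semitones down).

D3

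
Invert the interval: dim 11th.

First reduce the compound diminished eleventh to its simple form, a diminished fourth.
Interval numbers invert to sum to nine: 4 + 5 = 9, so a fourth inverts to a fifth.
Quality inverts too: diminished becomes augmented. That makes the inversion an augmented fifth.

A5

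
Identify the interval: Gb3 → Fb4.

minor 7th

G to F spans seven letter names (G-A-B-C-D-E-F) — that makes it a seventh of some quality.
Gb3 to Fb4 is 10 semitones, a half step short of the major seventh (11), so this is minor.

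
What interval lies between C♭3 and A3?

C to A spans six letter names (C-D-E-F-G-A) — that makes it a sixth of some quality.
The major sixth is 9 semitones; here we have 10, one semitone wider: augmented.

A6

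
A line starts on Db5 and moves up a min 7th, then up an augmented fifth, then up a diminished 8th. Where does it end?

Db5 up a minor seventh → Cb6 (10 semitones).
An augmented fifth up from Cb6 is G6.
G6 up a diminished octave → Gb7 (11 semitones).

Gb7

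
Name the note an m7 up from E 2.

D 3

The seventh takes the letter from E up to D.
A minor seventh is 10 semitones; 10 semitones up from E2 gives D3.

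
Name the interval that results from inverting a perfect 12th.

First reduce the compound perfect twelfth to its simple form, a perfect fifth.
Interval numbers invert to sum to nine: 5 + 4 = 9, so a fifth inverts to a fourth.
The quality also flips — perfect stays perfect — giving a perfect fourth.

perfect 4th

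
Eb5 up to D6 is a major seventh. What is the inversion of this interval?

Inverted interval numbers add to nine, so a seventh pairs with a second (7 + 2 = 9).
And major becomes minor under inversion, so we get a minor second.

minor 2nd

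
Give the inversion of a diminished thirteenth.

augmented third

First reduce the compound diminished thirteenth to its simple form, a diminished sixth.
The rule of nine gives the new number: 9 − 6 = 3, so a sixth becomes a third.
And diminished becomes augmented under inversion, so we get an augmented third.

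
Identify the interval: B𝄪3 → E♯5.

diminished eleventh

B to E spans four letter names (B-C-D-E), plus an octave: an eleventh.
A perfect eleventh would be 17 semitones; B##3 to E#5 is 16, one semitone narrower, so the interval is diminished.
(Equivalently, a compound diminished fourth: a diminished fourth plus an octave.)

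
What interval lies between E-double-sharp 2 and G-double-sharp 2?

minor third

E to G spans three letter names (E-F-G): a third.
A major third would be 4 semitones, but E##2 to G##2 is 3 — one semitone narrower, making it a minor third.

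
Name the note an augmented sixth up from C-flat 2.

Counting six letter names up from C lands on A.
Moving 10 semitones up from Cb2 (the size of an augmented sixth) reaches A2.

A 2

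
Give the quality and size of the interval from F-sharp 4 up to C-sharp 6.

perfect 12th

F to C spans five letter names (F-G-A-B-C), plus an octave: a twelfth.
F#4 to C#6 is 19 semitones, matching the perfect twelfth exactly, so the quality is perfect.
(Equivalently, a compound perfect fifth: a perfect fifth plus an octave.)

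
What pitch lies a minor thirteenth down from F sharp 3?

Counting six letter names plus an octave down from F lands on A.
Moving 20 semitones down from F#3 (the size of a minor thirteenth) reaches A#1.

A sharp 1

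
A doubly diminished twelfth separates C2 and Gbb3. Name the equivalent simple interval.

dd5

Each octave removed subtracts seven from the number: 12 − 7 = 5.
That makes a doubly diminished twelfth a compound doubly diminished fifth — an octave plus a doubly diminished fifth.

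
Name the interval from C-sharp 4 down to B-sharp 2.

Descending from C#4 to B#2 is the same interval as ascending B#2 to C#4.
B to C spans two letter names (B-C), plus an octave — that makes it a ninth of some quality.
A major ninth would be 14 semitones, but B#2 to C#4 is 13 — one semitone narrower, making it a minor ninth.
(Equivalently, a compound minor second: a minor second plus an octave.)

minor ninth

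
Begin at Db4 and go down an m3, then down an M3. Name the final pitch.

Db4 down a minor third → Bb3 (3 semitones).
Down a major third from Bb3: Gb3 (4 semitones down).

Gb3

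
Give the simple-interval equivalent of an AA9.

doubly augmented second

Each octave removed subtracts seven from the number: 9 − 7 = 2.
That makes a doubly augmented ninth a compound doubly augmented second — an octave plus a doubly augmented second.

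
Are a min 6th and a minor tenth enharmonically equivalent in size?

A minor sixth spans 8 semitones; a minor tenth spans 15 semitones. They differ by 7.

No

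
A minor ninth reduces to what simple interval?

Each octave removed subtracts seven from the number: 9 − 7 = 2.
So a minor ninth is an octave plus a minor second. The quality is unchanged.

minor second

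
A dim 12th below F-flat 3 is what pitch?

Counting five letter names plus an octave down from F lands on B.
A diminished twelfth is 18 semitones; 18 semitones down from Fb3 gives Bb1.

B-flat 1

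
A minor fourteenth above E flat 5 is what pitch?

Counting seven letter names plus an octave up from E lands on D.
A minor fourteenth is 22 semitones; 22 semitones up from Eb5 gives Db7.

D flat 7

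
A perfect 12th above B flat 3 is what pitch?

Five letters up from B (plus an octave) reaches F.
Moving 19 semitones up from Bb3 (the size of a perfect twelfth) reaches F5.

F 5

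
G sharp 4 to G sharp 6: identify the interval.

G to G is the same letter name, plus 2 octaves, so the interval is some kind of fifteenth.
G#4 to G#6 is 24 semitones, matching the perfect fifteenth exactly, so the quality is perfect.
(Equivalently, a compound perfect octave: a perfect octave plus an octave.)

perfect fifteenth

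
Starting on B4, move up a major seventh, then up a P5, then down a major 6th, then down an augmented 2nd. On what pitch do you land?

A major seventh up from B4 is A#5.
Up a perfect fifth from A#5: E#6 (7 semitones up).
E#6 down a major sixth → G#5 (9 semitones).
An augmented second down from G#5 is F5.

F5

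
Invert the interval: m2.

M7

Interval numbers invert to sum to nine: 2 + 7 = 9, so a second inverts to a seventh.
And minor becomes major under inversion, so we get a major seventh.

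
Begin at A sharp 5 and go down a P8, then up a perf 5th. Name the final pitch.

Down a perfect octave from A#5: A#4 (12 semitones down).
Up a perfect fifth from A#4: E#5 (7 semitones up).

E sharp 5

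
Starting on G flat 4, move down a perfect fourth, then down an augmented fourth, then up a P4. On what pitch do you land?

D double-flat 4

Gb4 down a perfect fourth → Db4 (5 semitones).
An augmented fourth down from Db4 is Abb3.
Up a perfect fourth from Abb3: Dbb4 (5 semitones up).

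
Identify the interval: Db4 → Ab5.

perfect 12th

D to A spans five letter names (D-E-F-G-A), plus an octave, so the interval is some kind of twelfth.
Counting semitones, Db4→Ab5 is 19, which is the perfect twelfth.
(Equivalently, a compound perfect fifth: a perfect fifth plus an octave.)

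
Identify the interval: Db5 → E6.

D to E spans two letter names (D-E), plus an octave: a ninth.
The major ninth is 14 semitones; here we have 15, one semitone wider: augmented.
(Equivalently, a compound augmented second: an augmented second plus an octave.)

augmented 9th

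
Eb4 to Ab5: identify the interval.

perfect eleventh

E to A spans four letter names (E-F-G-A), plus an octave: an eleventh.
Eb4 to Ab5 is 17 semitones, matching the perfect eleventh exactly, so the quality is perfect.
(Equivalently, a compound perfect fourth: a perfect fourth plus an octave.)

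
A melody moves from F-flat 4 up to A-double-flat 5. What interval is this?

minor tenth

F to A spans three letter names (F-G-A), plus an octave: a tenth.
At 15 semitones, Fb4→Abb5 falls one short of a major tenth: minor.
(Equivalently, a compound minor third: a minor third plus an octave.)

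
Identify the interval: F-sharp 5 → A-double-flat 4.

doubly augmented sixth

Descending from F#5 to Abb4 is the same interval as ascending Abb4 to F#5.
A to F spans six letter names (A-B-C-D-E-F), so the interval is some kind of sixth.
The major sixth is 9 semitones; here we have 11, two semitones wider: doubly augmented.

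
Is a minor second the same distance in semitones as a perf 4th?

1 semitone (minor second) vs 5 semitones (perfect fourth): not equal.

No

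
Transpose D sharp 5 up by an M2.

E sharp 5

The second takes the letter from D up to E.
A major second is 2 semitones; 2 semitones up from D#5 gives E#5.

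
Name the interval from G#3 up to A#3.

major 2nd

G to A spans two letter names (G-A) — that makes it a second of some quality.
G#3 to A#3 is 2 semitones, matching the major second exactly, so the quality is major.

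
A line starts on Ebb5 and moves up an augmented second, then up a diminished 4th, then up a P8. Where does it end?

Bbb6

Ebb5 up an augmented second → F5 (3 semitones).
Up a diminished fourth from F5: Bbb5 (4 semitones up).
Bbb5 up a perfect octave → Bbb6 (12 semitones).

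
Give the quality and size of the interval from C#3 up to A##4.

C to A spans six letter names (C-D-E-F-G-A), plus an octave — that makes it a thirteenth of some quality.
A major thirteenth would be 21 semitones; C#3 to A##4 is 22, one semitone wider, so the interval is augmented.
(Equivalently, a compound augmented sixth: an augmented sixth plus an octave.)

augmented thirteenth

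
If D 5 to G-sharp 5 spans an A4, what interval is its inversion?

d5

Interval numbers invert to sum to nine: 4 + 5 = 9, so a fourth inverts to a fifth.
The quality also flips — augmented becomes diminished — giving a diminished fifth.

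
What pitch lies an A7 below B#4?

C4

Seven letter names down from B: C.
An augmented seventh is 12 semitones; 12 semitones down from B#4 gives C4.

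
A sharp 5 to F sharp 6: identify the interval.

A to F spans six letter names (A-B-C-D-E-F), so the interval is some kind of sixth.
A#5 to F#6 is 8 semitones, a half step short of the major sixth (9), so this is minor.

m6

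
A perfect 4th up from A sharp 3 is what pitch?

The fourth takes the letter from A up to D.
A perfect fourth is 5 semitones; 5 semitones up from A#3 gives D#4.

D sharp 4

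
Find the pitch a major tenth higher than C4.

Three letters up from C (plus an octave) reaches E.
A major tenth spans 16 semitones, so from C4 the target pitch is E5.

E5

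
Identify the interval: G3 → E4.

G to E spans six letter names (G-A-B-C-D-E): a sixth.
Counting semitones, G3→E4 is 9, which is the major sixth.

M6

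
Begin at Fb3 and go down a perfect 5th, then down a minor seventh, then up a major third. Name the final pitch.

A perfect fifth down from Fb3 is Bbb2.
Down a minor seventh from Bbb2: Cb2 (10 semitones down).
Cb2 up a major third → Eb2 (4 semitones).

Eb2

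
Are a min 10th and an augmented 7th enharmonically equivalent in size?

No

15 semitones (minor tenth) vs 12 semitones (augmented seventh): not equal.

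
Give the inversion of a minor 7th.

major second

The rule of nine gives the new number: 9 − 7 = 2, so a seventh becomes a second.
The quality also flips — minor becomes major — giving a major second.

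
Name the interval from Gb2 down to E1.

diminished 10th

Descending from Gb2 to E1 is the same interval as ascending E1 to Gb2.
E to G spans three letter names (E-F-G), plus an octave, so the interval is some kind of tenth.
The major tenth is 16 semitones; here we have 14, two semitones narrower: diminished.
(Equivalently, a compound diminished third: a diminished third plus an octave.)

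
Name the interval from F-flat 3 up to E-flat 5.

F to E spans seven letter names (F-G-A-B-C-D-E), plus an octave — that makes it a fourteenth of some quality.
Counting semitones, Fb3→Eb5 is 23, which is the major fourteenth.
(Equivalently, a compound major seventh: a major seventh plus an octave.)

major fourteenth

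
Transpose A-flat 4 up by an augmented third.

C-sharp 5

The third takes the letter from A up to C.
An augmented third is 5 semitones; 5 semitones up from Ab4 gives C#5.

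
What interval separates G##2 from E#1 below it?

Descending from G##2 to E#1 is the same interval as ascending E#1 to G##2.
E to G spans three letter names (E-F-G), plus an octave: a tenth.
The major tenth spans 16 semitones, and E#1 to G##2 is exactly 16 semitones — so this is a major tenth.
(Equivalently, a compound major third: a major third plus an octave.)

M10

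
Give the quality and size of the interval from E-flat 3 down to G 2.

minor sixth

Descending from Eb3 to G2 is the same interval as ascending G2 to Eb3.
G to E spans six letter names (G-A-B-C-D-E): a sixth.
G2 to Eb3 is 8 semitones, a half step short of the major sixth (9), so this is minor.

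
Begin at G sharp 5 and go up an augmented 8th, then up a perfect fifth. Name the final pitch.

D double-sharp 7

Up an augmented octave from G#5: G##6 (13 semitones up).
Up a perfect fifth from G##6: D##7 (7 semitones up).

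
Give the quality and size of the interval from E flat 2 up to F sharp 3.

E to F spans two letter names (E-F), plus an octave, so the interval is some kind of ninth.
Eb2 to F#3 spans 15 semitones — one semitone wider than the major ninth (14) — giving an augmented ninth.
(Equivalently, a compound augmented second: an augmented second plus an octave.)

augmented 9th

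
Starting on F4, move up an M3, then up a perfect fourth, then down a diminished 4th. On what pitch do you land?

A#4

F4 up a major third → A4 (4 semitones).
A perfect fourth up from A4 is D5.
A diminished fourth down from D5 is A#4.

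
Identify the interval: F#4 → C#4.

perfect fourth

Descending from F#4 to C#4 is the same interval as ascending C#4 to F#4.
C to F spans four letter names (C-D-E-F), so the interval is some kind of fourth.
C#4 to F#4 is 5 semitones, matching the perfect fourth exactly, so the quality is perfect.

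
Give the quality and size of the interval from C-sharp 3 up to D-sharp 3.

major second

C to D spans two letter names (C-D), so the interval is some kind of second.
Counting semitones, C#3→D#3 is 2, which is the major second.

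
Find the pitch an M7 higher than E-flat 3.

D 4

The seventh takes the letter from E up to D.
A major seventh spans 11 semitones, so from Eb3 the target pitch is D4.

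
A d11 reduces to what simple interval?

Take out an octave (7 from the number): 11 − 7 = 4.
So a diminished eleventh is an octave plus a diminished fourth. The quality is unchanged.

d4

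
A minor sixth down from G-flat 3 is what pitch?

B-flat 2

Six letter names down from G: B.
A minor sixth spans 8 semitones, so from Gb3 the target pitch is Bb2.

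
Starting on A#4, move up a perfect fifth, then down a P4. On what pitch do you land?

A#4 up a perfect fifth → E#5 (7 semitones).
Down a perfect fourth from E#5: B#4 (5 semitones down).

B#4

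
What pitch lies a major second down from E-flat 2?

The second takes the letter from E down to D.
A major second is 2 semitones; 2 semitones down from Eb2 gives Db2.

D-flat 2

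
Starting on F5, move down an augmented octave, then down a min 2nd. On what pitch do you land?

An augmented octave down from F5 is Fb4.
Fb4 down a minor second → Eb4 (1 semitone).

Eb4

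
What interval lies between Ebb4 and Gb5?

major tenth

E to G spans three letter names (E-F-G), plus an octave: a tenth.
Ebb4 to Gb5 is 16 semitones, matching the major tenth exactly, so the quality is major.
(Equivalently, a compound major third: a major third plus an octave.)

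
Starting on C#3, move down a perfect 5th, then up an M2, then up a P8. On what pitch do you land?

A perfect fifth down from C#3 is F#2.
Up a major second from F#2: G#2 (2 semitones up).
A perfect octave up from G#2 is G#3.

G#3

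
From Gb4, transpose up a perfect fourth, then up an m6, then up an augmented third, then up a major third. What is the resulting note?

A perfect fourth up from Gb4 is Cb5.
Up a minor sixth from Cb5: Abb5 (8 semitones up).
An augmented third up from Abb5 is C6.
A major third up from C6 is E6.

E6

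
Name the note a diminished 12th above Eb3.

Bbb4

The twelfth's letter: E up five letter names plus an octave → B.
Moving 18 semitones up from Eb3 (the size of a diminished twelfth) reaches Bbb4.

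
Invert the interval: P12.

P4

First reduce the compound perfect twelfth to its simple form, a perfect fifth.
Interval numbers invert to sum to nine: 5 + 4 = 9, so a fifth inverts to a fourth.
The quality also flips — perfect stays perfect — giving a perfect fourth.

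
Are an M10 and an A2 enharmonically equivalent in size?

No

A major tenth is 16 semitones but an augmented second is 3 semitones — different sizes.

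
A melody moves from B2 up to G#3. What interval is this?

B to G spans six letter names (B-C-D-E-F-G), so the interval is some kind of sixth.
B2 to G#3 is 9 semitones, matching the major sixth exactly, so the quality is major.

major sixth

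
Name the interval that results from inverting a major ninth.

minor 7th

First reduce the compound major ninth to its simple form, a major second.
Interval numbers invert to sum to nine: 2 + 7 = 9, so a second inverts to a seventh.
And major becomes minor under inversion, so we get a minor seventh.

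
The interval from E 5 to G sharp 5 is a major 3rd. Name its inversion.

Interval numbers invert to sum to nine: 3 + 6 = 9, so a third inverts to a sixth.
The quality also flips — major becomes minor — giving a minor sixth.

minor sixth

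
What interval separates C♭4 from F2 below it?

d12

Descending from Cb4 to F2 is the same interval as ascending F2 to Cb4.
F to C spans five letter names (F-G-A-B-C), plus an octave — that makes it a twelfth of some quality.
F2 to Cb4 spans 18 semitones — one semitone narrower than the perfect twelfth (19) — giving a diminished twelfth.
(Equivalently, a compound diminished fifth: a diminished fifth plus an octave.)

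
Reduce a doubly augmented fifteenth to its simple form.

AA8

Take out an octave (7 from the number): 15 − 7 = 8.
That makes a doubly augmented fifteenth a compound doubly augmented octave — an octave plus a doubly augmented octave.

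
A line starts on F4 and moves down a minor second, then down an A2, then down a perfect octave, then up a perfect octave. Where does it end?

Db4

A minor second down from F4 is E4.
E4 down an augmented second → Db4 (3 semitones).
Down a perfect octave from Db4: Db3 (12 semitones down).
Db3 up a perfect octave → Db4 (12 semitones).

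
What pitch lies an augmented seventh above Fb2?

E3

Seven letter names up from F: E.
An augmented seventh spans 12 semitones, so from Fb2 the target pitch is E3.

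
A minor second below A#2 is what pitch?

Two letter names down from A: G.
A minor second spans 1 semitone, so from A#2 the target pitch is G##2.

G##2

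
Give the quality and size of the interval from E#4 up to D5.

E to D spans seven letter names (E-F-G-A-B-C-D): a seventh.
A major seventh would be 11 semitones; E#4 to D5 is 9, two semitones narrower, so the interval is diminished.

d7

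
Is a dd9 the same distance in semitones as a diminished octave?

Yes

A doubly diminished ninth = 11 semitones = a diminished octave; enharmonically equal.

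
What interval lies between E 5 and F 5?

minor second

E to F spans two letter names (E-F) — that makes it a second of some quality.
E5 to F5 is 1 semitone, a half step short of the major second (2), so this is minor.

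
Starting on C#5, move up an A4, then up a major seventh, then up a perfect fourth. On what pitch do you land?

An augmented fourth up from C#5 is F##5.
F##5 up a major seventh → E##6 (11 semitones).
Up a perfect fourth from E##6: A##6 (5 semitones up).

A##6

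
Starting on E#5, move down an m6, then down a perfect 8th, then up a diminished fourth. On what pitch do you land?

A minor sixth down from E#5 is G##4.
A perfect octave down from G##4 is G##3.
G##3 up a diminished fourth → C#4 (4 semitones).

C#4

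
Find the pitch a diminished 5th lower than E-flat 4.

A 3

The fifth takes the letter from E down to A.
A diminished fifth is 6 semitones; 6 semitones down from Eb4 gives A3.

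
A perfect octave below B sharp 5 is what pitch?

For an octave the letter name doesn't change: still B, an octave down.
Moving 12 semitones down from B#5 (the size of a perfect octave) reaches B#4.

B sharp 4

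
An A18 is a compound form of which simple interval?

Each octave removed subtracts seven from the number: 18 − 14 = 4.
Quality carries through unchanged, so the simple form is an augmented fourth.

augmented 4th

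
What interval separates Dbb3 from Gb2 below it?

Descending from Dbb3 to Gb2 is the same interval as ascending Gb2 to Dbb3.
G to D spans five letter names (G-A-B-C-D): a fifth.
A perfect fifth would be 7 semitones; Gb2 to Dbb3 is 6, one semitone narrower, so the interval is diminished.

diminished fifth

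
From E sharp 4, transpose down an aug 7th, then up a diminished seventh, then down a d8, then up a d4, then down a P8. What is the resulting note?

A double-flat 2

E#4 down an augmented seventh → F3 (12 semitones).
F3 up a diminished seventh → Ebb4 (9 semitones).
A diminished octave down from Ebb4 is Eb3.
A diminished fourth up from Eb3 is Abb3.
Down a perfect octave from Abb3: Abb2 (12 semitones down).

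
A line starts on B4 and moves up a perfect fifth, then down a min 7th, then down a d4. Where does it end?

D##4

A perfect fifth up from B4 is F#5.
Down a minor seventh from F#5: G#4 (10 semitones down).
Down a diminished fourth from G#4: D##4 (4 semitones down).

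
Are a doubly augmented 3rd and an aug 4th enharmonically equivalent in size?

A doubly augmented third spans 6 semitones, and an augmented fourth also spans 6 semitones — they're enharmonic.

Yes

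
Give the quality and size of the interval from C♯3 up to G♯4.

P12

C to G spans five letter names (C-D-E-F-G), plus an octave: a twelfth.
Counting semitones, C#3→G#4 is 19, which is the perfect twelfth.
(Equivalently, a compound perfect fifth: a perfect fifth plus an octave.)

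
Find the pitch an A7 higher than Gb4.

F#5

Counting seven letter names up from G lands on F.
An augmented seventh is 12 semitones; 12 semitones up from Gb4 gives F#5.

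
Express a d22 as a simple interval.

diminished 8th

Subtracting seven from the interval number removes an octave: 22 − 14 = 8.
So a diminished twenty-second is 2 octaves plus a diminished octave. The quality is unchanged.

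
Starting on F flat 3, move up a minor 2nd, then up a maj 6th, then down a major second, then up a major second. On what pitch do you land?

E double-flat 4

Up a minor second from Fb3: Gbb3 (1 semitone up).
Up a major sixth from Gbb3: Ebb4 (9 semitones up).
Down a major second from Ebb4: Dbb4 (2 semitones down).
A major second up from Dbb4 is Ebb4.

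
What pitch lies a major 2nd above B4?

The second takes the letter from B up to C.
A major second spans 2 semitones, so from B4 the target pitch is C#5.

C#5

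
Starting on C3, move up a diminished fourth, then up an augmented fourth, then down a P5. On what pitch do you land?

C3 up a diminished fourth → Fb3 (4 semitones).
Up an augmented fourth from Fb3: Bb3 (6 semitones up).
A perfect fifth down from Bb3 is Eb3.

Eb3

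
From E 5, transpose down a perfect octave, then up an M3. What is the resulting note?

G sharp 4

A perfect octave down from E5 is E4.
Up a major third from E4: G#4 (4 semitones up).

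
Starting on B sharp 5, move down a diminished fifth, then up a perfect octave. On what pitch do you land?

E double-sharp 6

A diminished fifth down from B#5 is E##5.
A perfect octave up from E##5 is E##6.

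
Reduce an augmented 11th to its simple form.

Take out an octave (7 from the number): 11 − 7 = 4.
That makes an augmented eleventh a compound augmented fourth — an octave plus an augmented fourth.

augmented 4th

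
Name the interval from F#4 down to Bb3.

augmented fifth

Descending from F#4 to Bb3 is the same interval as ascending Bb3 to F#4.
B to F spans five letter names (B-C-D-E-F): a fifth.
The perfect fifth is 7 semitones; here we have 8, one semitone wider: augmented.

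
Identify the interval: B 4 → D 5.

B to D spans three letter names (B-C-D), so the interval is some kind of third.
At 3 semitones, B4→D5 falls one short of a major third: minor.

minor third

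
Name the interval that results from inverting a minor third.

Inverted interval numbers add to nine, so a third pairs with a sixth (3 + 6 = 9).
And minor becomes major under inversion, so we get a major sixth.

major 6th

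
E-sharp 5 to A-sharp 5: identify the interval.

P4

E to A spans four letter names (E-F-G-A): a fourth.
The perfect fourth spans 5 semitones, and E#5 to A#5 is exactly 5 semitones — so this is a perfect fourth.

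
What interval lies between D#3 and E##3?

augmented second

D to E spans two letter names (D-E) — that makes it a second of some quality.
D#3 to E##3 spans 3 semitones — one semitone wider than the major second (2) — giving an augmented second.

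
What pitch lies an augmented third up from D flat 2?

Three letter names up from D: F.
An augmented third spans 5 semitones, so from Db2 the target pitch is F#2.

F sharp 2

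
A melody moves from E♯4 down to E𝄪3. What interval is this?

Descending from E#4 to E##3 is the same interval as ascending E##3 to E#4.
E to E is the same letter name, plus an octave — that makes it an octave of some quality.
E##3 to E#4 spans 11 semitones — one semitone narrower than the perfect octave (12) — giving a diminished octave.

diminished 8th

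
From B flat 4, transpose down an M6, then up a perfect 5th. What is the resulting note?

Down a major sixth from Bb4: Db4 (9 semitones down).
Up a perfect fifth from Db4: Ab4 (7 semitones up).

A flat 4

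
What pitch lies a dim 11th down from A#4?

E##3

The eleventh's letter: A down four letter names plus an octave → E.
A diminished eleventh is 16 semitones; 16 semitones down from A#4 gives E##3.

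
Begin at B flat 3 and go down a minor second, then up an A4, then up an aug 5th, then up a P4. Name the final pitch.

D double-sharp 5

Bb3 down a minor second → A3 (1 semitone).
A3 up an augmented fourth → D#4 (6 semitones).
An augmented fifth up from D#4 is A##4.
A##4 up a perfect fourth → D##5 (5 semitones).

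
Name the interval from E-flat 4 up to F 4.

E to F spans two letter names (E-F), so the interval is some kind of second.
Eb4 to F4 is 2 semitones, matching the major second exactly, so the quality is major.

M2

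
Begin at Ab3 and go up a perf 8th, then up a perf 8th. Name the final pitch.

Up a perfect octave from Ab3: Ab4 (12 semitones up).
Up a perfect octave from Ab4: Ab5 (12 semitones up).

Ab5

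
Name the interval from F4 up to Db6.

minor thirteenth

F to D spans six letter names (F-G-A-B-C-D), plus an octave: a thirteenth.
F4 to Db6 is 20 semitones, a half step short of the major thirteenth (21), so this is minor.
(Equivalently, a compound minor sixth: a minor sixth plus an octave.)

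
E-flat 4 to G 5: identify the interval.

E to G spans three letter names (E-F-G), plus an octave — that makes it a tenth of some quality.
Eb4 to G5 is 16 semitones, matching the major tenth exactly, so the quality is major.
(Equivalently, a compound major third: a major third plus an octave.)

M10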